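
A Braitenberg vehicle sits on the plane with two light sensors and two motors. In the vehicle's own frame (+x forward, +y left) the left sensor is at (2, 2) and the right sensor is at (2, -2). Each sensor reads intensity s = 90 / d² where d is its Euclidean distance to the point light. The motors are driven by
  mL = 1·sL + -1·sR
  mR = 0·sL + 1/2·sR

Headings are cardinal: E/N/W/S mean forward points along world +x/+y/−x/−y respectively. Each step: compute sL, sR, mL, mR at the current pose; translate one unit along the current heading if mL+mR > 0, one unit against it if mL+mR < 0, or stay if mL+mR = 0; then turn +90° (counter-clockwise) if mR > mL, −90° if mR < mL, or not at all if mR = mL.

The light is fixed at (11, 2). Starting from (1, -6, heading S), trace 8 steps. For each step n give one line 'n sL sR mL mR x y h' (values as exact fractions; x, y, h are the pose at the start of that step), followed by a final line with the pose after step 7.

n=0: pose=(1,-6,S); sL=45/82, sR=45/122; mL=450/2501, mR=45/244; mL+mR=3645/10004 → advance +1; mR−mL=45/10004 → turn +1·90°
n=1: pose=(1,-7,E); sL=90/113, sR=18/37; mL=1296/4181, mR=9/37; mL+mR=2313/4181 → advance +1; mR−mL=-279/4181 → turn -1·90°
n=2: pose=(2,-7,S); sL=9/17, sR=45/121; mL=324/2057, mR=45/242; mL+mR=1413/4114 → advance +1; mR−mL=117/4114 → turn +1·90°
n=3: pose=(2,-8,E); sL=90/113, sR=90/193; mL=7200/21809, mR=45/193; mL+mR=12285/21809 → advance +1; mR−mL=-2115/21809 → turn -1·90°
n=4: pose=(3,-8,S); sL=1/2, sR=45/122; mL=8/61, mR=45/244; mL+mR=77/244 → advance +1; mR−mL=13/244 → turn +1·90°
n=5: pose=(3,-9,E); sL=10/13, sR=18/41; mL=176/533, mR=9/41; mL+mR=293/533 → advance +1; mR−mL=-59/533 → turn -1·90°
n=6: pose=(4,-9,S); sL=45/97, sR=9/25; mL=252/2425, mR=9/50; mL+mR=1377/4850 → advance +1; mR−mL=369/4850 → turn +1·90°
n=7: pose=(4,-10,E); sL=18/25, sR=90/221; mL=1728/5525, mR=45/221; mL+mR=2853/5525 → advance +1; mR−mL=-603/5525 → turn -1·90°

0 45/82 45/122 450/2501 45/244 1 -6 S
1 90/113 18/37 1296/4181 9/37 1 -7 E
2 9/17 45/121 324/2057 45/242 2 -7 S
3 90/113 90/193 7200/21809 45/193 2 -8 E
4 1/2 45/122 8/61 45/244 3 -8 S
5 10/13 18/41 176/533 9/41 3 -9 E
6 45/97 9/25 252/2425 9/50 4 -9 S
7 18/25 90/221 1728/5525 45/221 4 -10 E
final 5 -10 S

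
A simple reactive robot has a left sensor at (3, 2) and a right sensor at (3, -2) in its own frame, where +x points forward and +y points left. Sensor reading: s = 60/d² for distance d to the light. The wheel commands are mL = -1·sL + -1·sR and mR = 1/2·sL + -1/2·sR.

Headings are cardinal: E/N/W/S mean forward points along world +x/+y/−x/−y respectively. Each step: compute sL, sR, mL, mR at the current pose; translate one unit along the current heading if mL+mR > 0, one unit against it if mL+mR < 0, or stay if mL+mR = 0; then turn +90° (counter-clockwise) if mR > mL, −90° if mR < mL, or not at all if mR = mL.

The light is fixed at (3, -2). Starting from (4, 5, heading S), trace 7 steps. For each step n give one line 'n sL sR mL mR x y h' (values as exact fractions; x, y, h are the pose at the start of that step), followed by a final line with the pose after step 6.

n=0: pose=(4,5,S); sL=12/5, sR=60/17; mL=-504/85, mR=-48/85; mL+mR=-552/85 → advance -1; mR−mL=456/85 → turn +1·90°
n=1: pose=(4,6,E); sL=15/29, sR=15/13; mL=-630/377, mR=-120/377; mL+mR=-750/377 → advance -1; mR−mL=510/377 → turn +1·90°
n=2: pose=(3,6,N); sL=12/25, sR=12/25; mL=-24/25, mR=0; mL+mR=-24/25 → advance -1; mR−mL=24/25 → turn +1·90°
n=3: pose=(3,5,W); sL=30/17, sR=2/3; mL=-124/51, mR=28/51; mL+mR=-32/17 → advance -1; mR−mL=152/51 → turn +1·90°
n=4: pose=(4,5,S); sL=12/5, sR=60/17; mL=-504/85, mR=-48/85; mL+mR=-552/85 → advance -1; mR−mL=456/85 → turn +1·90°
n=5: pose=(4,6,E); sL=15/29, sR=15/13; mL=-630/377, mR=-120/377; mL+mR=-750/377 → advance -1; mR−mL=510/377 → turn +1·90°
n=6: pose=(3,6,N); sL=12/25, sR=12/25; mL=-24/25, mR=0; mL+mR=-24/25 → advance -1; mR−mL=24/25 → turn +1·90°

0 12/5 60/17 -504/85 -48/85 4 5 S
1 15/29 15/13 -630/377 -120/377 4 6 E
2 12/25 12/25 -24/25 0 3 6 N
3 30/17 2/3 -124/51 28/51 3 5 W
4 12/5 60/17 -504/85 -48/85 4 5 S
5 15/29 15/13 -630/377 -120/377 4 6 E
6 12/25 12/25 -24/25 0 3 6 N
final 3 5 W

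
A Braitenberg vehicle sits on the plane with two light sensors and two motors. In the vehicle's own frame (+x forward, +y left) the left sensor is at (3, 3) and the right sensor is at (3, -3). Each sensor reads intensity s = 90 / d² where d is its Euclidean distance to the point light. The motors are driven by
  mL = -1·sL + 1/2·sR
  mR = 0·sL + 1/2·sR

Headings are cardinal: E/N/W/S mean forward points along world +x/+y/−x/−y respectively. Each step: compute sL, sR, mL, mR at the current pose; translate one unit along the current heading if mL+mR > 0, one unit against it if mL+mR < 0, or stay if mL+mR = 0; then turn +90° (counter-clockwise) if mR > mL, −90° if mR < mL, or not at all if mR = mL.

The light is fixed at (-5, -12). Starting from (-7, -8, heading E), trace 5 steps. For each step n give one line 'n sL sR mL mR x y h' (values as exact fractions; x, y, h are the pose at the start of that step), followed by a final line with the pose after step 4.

n=0: pose=(-7,-8,E); sL=9/5, sR=45; mL=207/10, mR=45/2; mL+mR=216/5 → advance +1; mR−mL=9/5 → turn +1·90°
n=1: pose=(-6,-8,N); sL=18/13, sR=90/53; mL=-369/689, mR=45/53; mL+mR=216/689 → advance +1; mR−mL=18/13 → turn +1·90°
n=2: pose=(-6,-7,W); sL=9/2, sR=9/8; mL=-63/16, mR=9/16; mL+mR=-27/8 → advance -1; mR−mL=9/2 → turn +1·90°
n=3: pose=(-5,-7,S); sL=90/13, sR=90/13; mL=-45/13, mR=45/13; mL+mR=0 → advance +0; mR−mL=90/13 → turn +1·90°
n=4: pose=(-5,-7,E); sL=90/73, sR=90/13; mL=2115/949, mR=45/13; mL+mR=5400/949 → advance +1; mR−mL=90/73 → turn +1·90°

0 9/5 45 207/10 45/2 -7 -8 E
1 18/13 90/53 -369/689 45/53 -6 -8 N
2 9/2 9/8 -63/16 9/16 -6 -7 W
3 90/13 90/13 -45/13 45/13 -5 -7 S
4 90/73 90/13 2115/949 45/13 -5 -7 E
final -4 -7 N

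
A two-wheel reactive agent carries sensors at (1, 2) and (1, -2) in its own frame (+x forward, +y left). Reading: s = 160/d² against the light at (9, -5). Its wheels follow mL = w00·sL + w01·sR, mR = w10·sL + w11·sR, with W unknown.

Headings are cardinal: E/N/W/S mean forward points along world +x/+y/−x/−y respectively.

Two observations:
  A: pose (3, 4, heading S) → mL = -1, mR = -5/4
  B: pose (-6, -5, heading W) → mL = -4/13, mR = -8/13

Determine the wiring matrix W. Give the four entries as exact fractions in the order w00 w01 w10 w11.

obs A: pose=(3,4,S) → sL=2, sR=5/4, mL=-1, mR=-5/4
obs B: pose=(-6,-5,W) → sL=8/13, sR=8/13, mL=-4/13, mR=-8/13
sensor matrix S = [[2, 5/4], [8/13, 8/13]]; det S = 6/13
solve [mL_A; mL_B] = S·[w00; w01] and [mR_A; mR_B] = S·[w10; w11]:
  w00 = -1/2, w01 = 0, w10 = 0, w11 = -1

-1/2 0 0 -1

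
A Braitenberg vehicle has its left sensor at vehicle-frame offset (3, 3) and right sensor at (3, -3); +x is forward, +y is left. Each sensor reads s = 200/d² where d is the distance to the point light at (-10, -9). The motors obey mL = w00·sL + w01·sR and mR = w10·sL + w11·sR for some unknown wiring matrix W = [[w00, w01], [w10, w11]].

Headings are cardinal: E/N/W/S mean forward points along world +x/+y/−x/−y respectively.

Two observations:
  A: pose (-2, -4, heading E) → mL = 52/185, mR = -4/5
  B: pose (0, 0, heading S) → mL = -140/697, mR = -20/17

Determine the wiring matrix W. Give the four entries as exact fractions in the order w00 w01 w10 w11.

obs A: pose=(-2,-4,E) → sL=40/37, sR=8/5, mL=52/185, mR=-4/5
obs B: pose=(0,0,S) → sL=40/41, sR=40/17, mL=-140/697, mR=-20/17
sensor matrix S = [[40/37, 8/5], [40/41, 40/17]]; det S = 25344/25789
solve [mL_A; mL_B] = S·[w00; w01] and [mR_A; mR_B] = S·[w10; w11]:
  w00 = 1, w01 = -1/2, w10 = 0, w11 = -1/2

1 -1/2 0 -1/2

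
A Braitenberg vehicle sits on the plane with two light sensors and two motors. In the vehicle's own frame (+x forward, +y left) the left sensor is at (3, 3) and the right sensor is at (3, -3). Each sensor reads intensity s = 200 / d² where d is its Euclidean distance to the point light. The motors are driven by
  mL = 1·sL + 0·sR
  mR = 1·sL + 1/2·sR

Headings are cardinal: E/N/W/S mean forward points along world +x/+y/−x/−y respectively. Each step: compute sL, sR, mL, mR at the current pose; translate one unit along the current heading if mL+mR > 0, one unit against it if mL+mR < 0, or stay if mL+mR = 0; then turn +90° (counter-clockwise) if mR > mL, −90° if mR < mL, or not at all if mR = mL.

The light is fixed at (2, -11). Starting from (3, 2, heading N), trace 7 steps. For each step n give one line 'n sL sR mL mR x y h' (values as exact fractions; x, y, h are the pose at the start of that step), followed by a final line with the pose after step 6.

0 10/13 25/34 10/13 1005/884 3 2 N
1 8/5 200/293 8/5 2844/1465 3 3 W
2 20/13 20/13 20/13 30/13 2 3 S
3 40/53 200/109 40/53 9660/5777 2 2 E
4 10/13 25/34 10/13 1005/884 3 2 N
5 8/5 200/293 8/5 2844/1465 3 3 W
6 20/13 20/13 20/13 30/13 2 3 S
final 2 2 E

n=0: pose=(3,2,N); sL=10/13, sR=25/34; mL=10/13, mR=1005/884; mL+mR=1685/884 → advance +1; mR−mL=25/68 → turn +1·90°
n=1: pose=(3,3,W); sL=8/5, sR=200/293; mL=8/5, mR=2844/1465; mL+mR=5188/1465 → advance +1; mR−mL=100/293 → turn +1·90°
n=2: pose=(2,3,S); sL=20/13, sR=20/13; mL=20/13, mR=30/13; mL+mR=50/13 → advance +1; mR−mL=10/13 → turn +1·90°
n=3: pose=(2,2,E); sL=40/53, sR=200/109; mL=40/53, mR=9660/5777; mL+mR=14020/5777 → advance +1; mR−mL=100/109 → turn +1·90°
n=4: pose=(3,2,N); sL=10/13, sR=25/34; mL=10/13, mR=1005/884; mL+mR=1685/884 → advance +1; mR−mL=25/68 → turn +1·90°
n=5: pose=(3,3,W); sL=8/5, sR=200/293; mL=8/5, mR=2844/1465; mL+mR=5188/1465 → advance +1; mR−mL=100/293 → turn +1·90°
n=6: pose=(2,3,S); sL=20/13, sR=20/13; mL=20/13, mR=30/13; mL+mR=50/13 → advance +1; mR−mL=10/13 → turn +1·90°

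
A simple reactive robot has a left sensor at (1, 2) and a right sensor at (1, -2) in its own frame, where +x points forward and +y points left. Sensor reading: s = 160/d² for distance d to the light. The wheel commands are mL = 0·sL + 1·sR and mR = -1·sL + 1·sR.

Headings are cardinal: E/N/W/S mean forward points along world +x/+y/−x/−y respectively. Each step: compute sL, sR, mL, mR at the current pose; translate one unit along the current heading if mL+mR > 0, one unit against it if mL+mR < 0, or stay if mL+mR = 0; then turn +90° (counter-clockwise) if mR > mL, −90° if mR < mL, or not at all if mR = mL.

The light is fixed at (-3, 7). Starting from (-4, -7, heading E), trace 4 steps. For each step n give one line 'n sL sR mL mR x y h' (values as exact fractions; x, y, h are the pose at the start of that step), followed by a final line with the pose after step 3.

n=0: pose=(-4,-7,E); sL=10/9, sR=5/8; mL=5/8, mR=-35/72; mL+mR=5/36 → advance +1; mR−mL=-10/9 → turn -1·90°
n=1: pose=(-3,-7,S); sL=160/229, sR=160/229; mL=160/229, mR=0; mL+mR=160/229 → advance +1; mR−mL=-160/229 → turn -1·90°
n=2: pose=(-3,-8,W); sL=16/29, sR=16/17; mL=16/17, mR=192/493; mL+mR=656/493 → advance +1; mR−mL=-16/29 → turn -1·90°
n=3: pose=(-4,-8,N); sL=32/41, sR=160/197; mL=160/197, mR=256/8077; mL+mR=6816/8077 → advance +1; mR−mL=-32/41 → turn -1·90°

0 10/9 5/8 5/8 -35/72 -4 -7 E
1 160/229 160/229 160/229 0 -3 -7 S
2 16/29 16/17 16/17 192/493 -3 -8 W
3 32/41 160/197 160/197 256/8077 -4 -8 N
final -4 -7 E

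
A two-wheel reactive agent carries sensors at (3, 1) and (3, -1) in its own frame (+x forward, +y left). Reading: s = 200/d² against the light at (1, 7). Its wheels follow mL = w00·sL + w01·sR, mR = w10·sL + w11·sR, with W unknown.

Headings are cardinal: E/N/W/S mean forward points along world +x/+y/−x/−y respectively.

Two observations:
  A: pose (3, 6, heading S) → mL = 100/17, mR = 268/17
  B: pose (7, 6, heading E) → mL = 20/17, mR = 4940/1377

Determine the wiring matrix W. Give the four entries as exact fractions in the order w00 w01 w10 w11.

0 1/2 1/2 1

obs A: pose=(3,6,S) → sL=8, sR=200/17, mL=100/17, mR=268/17
obs B: pose=(7,6,E) → sL=200/81, sR=40/17, mL=20/17, mR=4940/1377
sensor matrix S = [[8, 200/17], [200/81, 40/17]]; det S = -14080/1377
solve [mL_A; mL_B] = S·[w00; w01] and [mR_A; mR_B] = S·[w10; w11]:
  w00 = 0, w01 = 1/2, w10 = 1/2, w11 = 1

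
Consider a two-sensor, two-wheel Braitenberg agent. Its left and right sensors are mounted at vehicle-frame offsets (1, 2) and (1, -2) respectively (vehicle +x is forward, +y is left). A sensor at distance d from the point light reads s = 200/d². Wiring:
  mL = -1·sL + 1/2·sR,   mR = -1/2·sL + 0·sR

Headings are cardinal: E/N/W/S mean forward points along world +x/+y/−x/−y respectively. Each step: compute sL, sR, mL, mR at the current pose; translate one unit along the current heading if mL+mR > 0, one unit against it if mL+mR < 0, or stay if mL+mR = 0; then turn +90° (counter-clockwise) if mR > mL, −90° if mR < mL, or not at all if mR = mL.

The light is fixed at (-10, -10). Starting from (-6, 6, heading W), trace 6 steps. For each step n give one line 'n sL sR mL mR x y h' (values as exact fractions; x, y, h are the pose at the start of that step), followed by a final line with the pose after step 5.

n=0: pose=(-6,6,W); sL=40/41, sR=200/333; mL=-9220/13653, mR=-20/41; mL+mR=-15880/13653 → advance -1; mR−mL=2560/13653 → turn +1·90°
n=1: pose=(-5,6,S); sL=100/137, sR=100/117; mL=-4850/16029, mR=-50/137; mL+mR=-10700/16029 → advance -1; mR−mL=-1000/16029 → turn -1·90°
n=2: pose=(-5,7,W); sL=200/241, sR=200/377; mL=-51300/90857, mR=-100/241; mL+mR=-89000/90857 → advance -1; mR−mL=13600/90857 → turn +1·90°
n=3: pose=(-4,7,S); sL=5/8, sR=25/34; mL=-35/136, mR=-5/16; mL+mR=-155/272 → advance -1; mR−mL=-15/272 → turn -1·90°
n=4: pose=(-4,8,W); sL=200/281, sR=8/17; mL=-2276/4777, mR=-100/281; mL+mR=-3976/4777 → advance -1; mR−mL=576/4777 → turn +1·90°
n=5: pose=(-3,8,S); sL=20/37, sR=100/157; mL=-1290/5809, mR=-10/37; mL+mR=-2860/5809 → advance -1; mR−mL=-280/5809 → turn -1·90°

0 40/41 200/333 -9220/13653 -20/41 -6 6 W
1 100/137 100/117 -4850/16029 -50/137 -5 6 S
2 200/241 200/377 -51300/90857 -100/241 -5 7 W
3 5/8 25/34 -35/136 -5/16 -4 7 S
4 200/281 8/17 -2276/4777 -100/281 -4 8 W
5 20/37 100/157 -1290/5809 -10/37 -3 8 S
final -3 9 W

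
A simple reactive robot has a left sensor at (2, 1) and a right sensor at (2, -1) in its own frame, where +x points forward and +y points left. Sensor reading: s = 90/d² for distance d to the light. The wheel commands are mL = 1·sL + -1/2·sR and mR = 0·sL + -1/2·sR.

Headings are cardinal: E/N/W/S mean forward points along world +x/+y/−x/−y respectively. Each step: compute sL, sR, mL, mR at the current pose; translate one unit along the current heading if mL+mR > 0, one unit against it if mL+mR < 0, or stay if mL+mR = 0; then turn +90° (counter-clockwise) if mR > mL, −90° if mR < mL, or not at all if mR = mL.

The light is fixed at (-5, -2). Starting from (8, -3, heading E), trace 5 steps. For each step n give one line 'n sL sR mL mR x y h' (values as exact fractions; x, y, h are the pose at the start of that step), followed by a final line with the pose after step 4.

n=0: pose=(8,-3,E); sL=2/5, sR=90/229; mL=233/1145, mR=-45/229; mL+mR=8/1145 → advance +1; mR−mL=-2/5 → turn -1·90°
n=1: pose=(9,-3,S); sL=5/13, sR=45/89; mL=305/2314, mR=-45/178; mL+mR=-140/1157 → advance -1; mR−mL=-5/13 → turn -1·90°
n=2: pose=(9,-2,W); sL=18/29, sR=18/29; mL=9/29, mR=-9/29; mL+mR=0 → advance +0; mR−mL=-18/29 → turn -1·90°
n=3: pose=(9,-2,N); sL=90/173, sR=90/229; mL=12825/39617, mR=-45/229; mL+mR=5040/39617 → advance +1; mR−mL=-90/173 → turn -1·90°
n=4: pose=(9,-1,E); sL=9/26, sR=45/128; mL=567/3328, mR=-45/256; mL+mR=-9/1664 → advance -1; mR−mL=-9/26 → turn -1·90°

0 2/5 90/229 233/1145 -45/229 8 -3 E
1 5/13 45/89 305/2314 -45/178 9 -3 S
2 18/29 18/29 9/29 -9/29 9 -2 W
3 90/173 90/229 12825/39617 -45/229 9 -2 N
4 9/26 45/128 567/3328 -45/256 9 -1 E
final 8 -1 S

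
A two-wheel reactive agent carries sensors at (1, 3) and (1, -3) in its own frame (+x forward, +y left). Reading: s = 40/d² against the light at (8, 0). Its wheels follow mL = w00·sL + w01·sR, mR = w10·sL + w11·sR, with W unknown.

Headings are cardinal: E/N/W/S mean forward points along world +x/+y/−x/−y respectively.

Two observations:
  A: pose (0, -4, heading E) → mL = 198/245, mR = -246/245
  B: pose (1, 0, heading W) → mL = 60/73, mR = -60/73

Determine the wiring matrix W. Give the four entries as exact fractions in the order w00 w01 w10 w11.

1/2 1 -1 -1/2

obs A: pose=(0,-4,E) → sL=4/5, sR=20/49, mL=198/245, mR=-246/245
obs B: pose=(1,0,W) → sL=40/73, sR=40/73, mL=60/73, mR=-60/73
sensor matrix S = [[4/5, 20/49], [40/73, 40/73]]; det S = 768/3577
solve [mL_A; mL_B] = S·[w00; w01] and [mR_A; mR_B] = S·[w10; w11]:
  w00 = 1/2, w01 = 1, w10 = -1, w11 = -1/2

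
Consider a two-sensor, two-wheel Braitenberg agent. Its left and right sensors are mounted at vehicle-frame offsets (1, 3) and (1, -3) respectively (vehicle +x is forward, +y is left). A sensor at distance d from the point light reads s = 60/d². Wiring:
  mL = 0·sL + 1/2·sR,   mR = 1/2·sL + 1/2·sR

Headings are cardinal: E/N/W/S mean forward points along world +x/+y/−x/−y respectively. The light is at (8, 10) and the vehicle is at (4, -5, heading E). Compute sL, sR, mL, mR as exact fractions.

20/51 20/111 10/111 180/629

left sensor world pos  = (5, -2); dL² = 153
right sensor world pos = (5, -8); dR² = 333
sL = 60/153 = 20/51
sR = 60/333 = 20/111
mL = 0·sL + 1/2·sR = 10/111
mR = 1/2·sL + 1/2·sR = 180/629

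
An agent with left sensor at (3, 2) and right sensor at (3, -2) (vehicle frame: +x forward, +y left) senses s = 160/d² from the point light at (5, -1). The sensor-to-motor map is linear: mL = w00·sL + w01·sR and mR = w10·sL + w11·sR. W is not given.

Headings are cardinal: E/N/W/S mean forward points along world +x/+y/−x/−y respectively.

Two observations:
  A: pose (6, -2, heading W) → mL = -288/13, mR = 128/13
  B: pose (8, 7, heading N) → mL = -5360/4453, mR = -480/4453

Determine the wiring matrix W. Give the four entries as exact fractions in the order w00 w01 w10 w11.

obs A: pose=(6,-2,W) → sL=160/13, sR=32, mL=-288/13, mR=128/13
obs B: pose=(8,7,N) → sL=80/61, sR=80/73, mL=-5360/4453, mR=-480/4453
sensor matrix S = [[160/13, 32], [80/61, 80/73]]; det S = -1648640/57889
solve [mL_A; mL_B] = S·[w00; w01] and [mR_A; mR_B] = S·[w10; w11]:
  w00 = -1/2, w01 = -1/2, w10 = -1/2, w11 = 1/2

-1/2 -1/2 -1/2 1/2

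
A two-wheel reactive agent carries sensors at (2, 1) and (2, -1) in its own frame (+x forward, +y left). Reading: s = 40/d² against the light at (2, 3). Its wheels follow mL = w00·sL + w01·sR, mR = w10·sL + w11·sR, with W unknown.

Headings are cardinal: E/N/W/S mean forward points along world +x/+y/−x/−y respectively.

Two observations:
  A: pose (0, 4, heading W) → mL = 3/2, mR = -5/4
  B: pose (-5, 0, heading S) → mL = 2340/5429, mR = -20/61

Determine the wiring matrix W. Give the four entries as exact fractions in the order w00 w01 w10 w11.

obs A: pose=(0,4,W) → sL=5/2, sR=2, mL=3/2, mR=-5/4
obs B: pose=(-5,0,S) → sL=40/61, sR=40/89, mL=2340/5429, mR=-20/61
sensor matrix S = [[5/2, 2], [40/61, 40/89]]; det S = -1020/5429
solve [mL_A; mL_B] = S·[w00; w01] and [mR_A; mR_B] = S·[w10; w11]:
  w00 = 1, w01 = -1/2, w10 = -1/2, w11 = 0

1 -1/2 -1/2 0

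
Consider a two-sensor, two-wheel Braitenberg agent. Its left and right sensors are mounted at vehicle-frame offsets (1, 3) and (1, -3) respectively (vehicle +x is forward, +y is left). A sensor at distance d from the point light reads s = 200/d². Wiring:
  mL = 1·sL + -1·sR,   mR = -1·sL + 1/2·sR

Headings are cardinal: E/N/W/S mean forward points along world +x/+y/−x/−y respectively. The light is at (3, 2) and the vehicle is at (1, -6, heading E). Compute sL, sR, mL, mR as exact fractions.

100/13 100/61 4800/793 -5450/793

left sensor world pos  = (2, -3); dL² = 26
right sensor world pos = (2, -9); dR² = 122
sL = 200/26 = 100/13
sR = 200/122 = 100/61
mL = 1·sL + -1·sR = 4800/793
mR = -1·sL + 1/2·sR = -5450/793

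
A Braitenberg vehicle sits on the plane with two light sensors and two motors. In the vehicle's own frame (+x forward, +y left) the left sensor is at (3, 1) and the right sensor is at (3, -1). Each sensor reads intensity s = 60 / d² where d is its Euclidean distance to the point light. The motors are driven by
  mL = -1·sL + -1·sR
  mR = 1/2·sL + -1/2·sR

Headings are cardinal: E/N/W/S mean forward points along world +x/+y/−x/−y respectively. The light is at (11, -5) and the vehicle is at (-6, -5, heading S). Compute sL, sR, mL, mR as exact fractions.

left sensor world pos  = (-5, -8); dL² = 265
right sensor world pos = (-7, -8); dR² = 333
sL = 60/265 = 12/53
sR = 60/333 = 20/111
mL = -1·sL + -1·sR = -2392/5883
mR = 1/2·sL + -1/2·sR = 136/5883

12/53 20/111 -2392/5883 136/5883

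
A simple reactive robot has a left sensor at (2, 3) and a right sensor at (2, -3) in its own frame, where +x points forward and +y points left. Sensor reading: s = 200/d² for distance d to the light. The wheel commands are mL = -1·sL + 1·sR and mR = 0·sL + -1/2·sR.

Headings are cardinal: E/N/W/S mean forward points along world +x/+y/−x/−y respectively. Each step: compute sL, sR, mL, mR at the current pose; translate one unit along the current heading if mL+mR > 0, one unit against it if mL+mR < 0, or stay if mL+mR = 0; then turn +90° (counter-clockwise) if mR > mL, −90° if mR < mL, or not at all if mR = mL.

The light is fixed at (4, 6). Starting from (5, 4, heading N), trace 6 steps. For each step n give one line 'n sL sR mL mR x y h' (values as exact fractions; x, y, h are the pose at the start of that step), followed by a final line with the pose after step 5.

0 50 25/2 -75/2 -25/4 5 4 N
1 200/37 200 7200/37 -100 5 3 W
2 20 20 0 -10 4 3 N
3 40 200/53 -1920/53 -100/53 4 2 E
4 10 25 15 -25/2 3 2 N
5 200 200/37 -7200/37 -100/37 3 3 E
final 2 3 N

n=0: pose=(5,4,N); sL=50, sR=25/2; mL=-75/2, mR=-25/4; mL+mR=-175/4 → advance -1; mR−mL=125/4 → turn +1·90°
n=1: pose=(5,3,W); sL=200/37, sR=200; mL=7200/37, mR=-100; mL+mR=3500/37 → advance +1; mR−mL=-10900/37 → turn -1·90°
n=2: pose=(4,3,N); sL=20, sR=20; mL=0, mR=-10; mL+mR=-10 → advance -1; mR−mL=-10 → turn -1·90°
n=3: pose=(4,2,E); sL=40, sR=200/53; mL=-1920/53, mR=-100/53; mL+mR=-2020/53 → advance -1; mR−mL=1820/53 → turn +1·90°
n=4: pose=(3,2,N); sL=10, sR=25; mL=15, mR=-25/2; mL+mR=5/2 → advance +1; mR−mL=-55/2 → turn -1·90°
n=5: pose=(3,3,E); sL=200, sR=200/37; mL=-7200/37, mR=-100/37; mL+mR=-7300/37 → advance -1; mR−mL=7100/37 → turn +1·90°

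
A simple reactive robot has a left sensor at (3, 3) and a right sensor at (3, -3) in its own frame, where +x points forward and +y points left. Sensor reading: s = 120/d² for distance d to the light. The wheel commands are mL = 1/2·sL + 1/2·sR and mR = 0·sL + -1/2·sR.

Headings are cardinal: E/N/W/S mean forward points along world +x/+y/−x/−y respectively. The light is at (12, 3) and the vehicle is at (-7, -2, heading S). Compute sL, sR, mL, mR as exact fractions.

left sensor world pos  = (-4, -5); dL² = 320
right sensor world pos = (-10, -5); dR² = 548
sL = 120/320 = 3/8
sR = 120/548 = 30/137
mL = 1/2·sL + 1/2·sR = 651/2192
mR = 0·sL + -1/2·sR = -15/137

3/8 30/137 651/2192 -15/137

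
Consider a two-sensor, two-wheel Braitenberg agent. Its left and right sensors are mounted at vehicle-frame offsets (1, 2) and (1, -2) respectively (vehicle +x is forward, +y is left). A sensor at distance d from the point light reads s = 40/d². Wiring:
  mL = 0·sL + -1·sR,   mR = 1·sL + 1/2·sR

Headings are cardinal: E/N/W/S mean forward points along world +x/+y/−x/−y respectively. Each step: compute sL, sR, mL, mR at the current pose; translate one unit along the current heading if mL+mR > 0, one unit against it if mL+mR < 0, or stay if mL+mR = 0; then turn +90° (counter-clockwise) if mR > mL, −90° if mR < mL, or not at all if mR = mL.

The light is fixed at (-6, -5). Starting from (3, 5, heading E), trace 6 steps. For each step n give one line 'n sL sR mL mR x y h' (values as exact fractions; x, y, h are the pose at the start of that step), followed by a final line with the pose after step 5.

n=0: pose=(3,5,E); sL=10/61, sR=10/41; mL=-10/41, mR=715/2501; mL+mR=105/2501 → advance +1; mR−mL=1325/2501 → turn +1·90°
n=1: pose=(4,5,N); sL=8/37, sR=8/53; mL=-8/53, mR=572/1961; mL+mR=276/1961 → advance +1; mR−mL=868/1961 → turn +1·90°
n=2: pose=(4,6,W); sL=20/81, sR=4/25; mL=-4/25, mR=662/2025; mL+mR=338/2025 → advance +1; mR−mL=986/2025 → turn +1·90°
n=3: pose=(3,6,S); sL=40/221, sR=40/149; mL=-40/149, mR=10380/32929; mL+mR=1540/32929 → advance +1; mR−mL=19220/32929 → turn +1·90°
n=4: pose=(3,5,E); sL=10/61, sR=10/41; mL=-10/41, mR=715/2501; mL+mR=105/2501 → advance +1; mR−mL=1325/2501 → turn +1·90°
n=5: pose=(4,5,N); sL=8/37, sR=8/53; mL=-8/53, mR=572/1961; mL+mR=276/1961 → advance +1; mR−mL=868/1961 → turn +1·90°

0 10/61 10/41 -10/41 715/2501 3 5 E
1 8/37 8/53 -8/53 572/1961 4 5 N
2 20/81 4/25 -4/25 662/2025 4 6 W
3 40/221 40/149 -40/149 10380/32929 3 6 S
4 10/61 10/41 -10/41 715/2501 3 5 E
5 8/37 8/53 -8/53 572/1961 4 5 N
final 4 6 W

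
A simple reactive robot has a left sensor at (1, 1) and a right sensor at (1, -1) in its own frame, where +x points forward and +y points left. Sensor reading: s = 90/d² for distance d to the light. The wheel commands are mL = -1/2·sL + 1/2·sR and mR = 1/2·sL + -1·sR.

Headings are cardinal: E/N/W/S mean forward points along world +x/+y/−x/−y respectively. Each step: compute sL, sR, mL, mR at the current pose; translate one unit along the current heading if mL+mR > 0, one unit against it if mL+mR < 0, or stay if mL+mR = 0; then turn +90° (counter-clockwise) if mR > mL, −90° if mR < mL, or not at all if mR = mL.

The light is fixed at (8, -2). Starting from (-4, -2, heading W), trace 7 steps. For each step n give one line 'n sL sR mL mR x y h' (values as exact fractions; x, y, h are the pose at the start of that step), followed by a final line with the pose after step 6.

0 9/17 9/17 0 -9/34 -4 -2 W
1 18/29 90/101 396/2929 -1701/2929 -3 -2 N
2 9/10 45/52 -9/520 -27/65 -3 -3 E
3 18/25 90/173 -432/4325 -693/4325 -4 -3 S
4 9/17 9/17 0 -9/34 -4 -2 W
5 18/29 90/101 396/2929 -1701/2929 -3 -2 N
6 9/10 45/52 -9/520 -27/65 -3 -3 E
final -4 -3 S

n=0: pose=(-4,-2,W); sL=9/17, sR=9/17; mL=0, mR=-9/34; mL+mR=-9/34 → advance -1; mR−mL=-9/34 → turn -1·90°
n=1: pose=(-3,-2,N); sL=18/29, sR=90/101; mL=396/2929, mR=-1701/2929; mL+mR=-45/101 → advance -1; mR−mL=-2097/2929 → turn -1·90°
n=2: pose=(-3,-3,E); sL=9/10, sR=45/52; mL=-9/520, mR=-27/65; mL+mR=-45/104 → advance -1; mR−mL=-207/520 → turn -1·90°
n=3: pose=(-4,-3,S); sL=18/25, sR=90/173; mL=-432/4325, mR=-693/4325; mL+mR=-45/173 → advance -1; mR−mL=-261/4325 → turn -1·90°
n=4: pose=(-4,-2,W); sL=9/17, sR=9/17; mL=0, mR=-9/34; mL+mR=-9/34 → advance -1; mR−mL=-9/34 → turn -1·90°
n=5: pose=(-3,-2,N); sL=18/29, sR=90/101; mL=396/2929, mR=-1701/2929; mL+mR=-45/101 → advance -1; mR−mL=-2097/2929 → turn -1·90°
n=6: pose=(-3,-3,E); sL=9/10, sR=45/52; mL=-9/520, mR=-27/65; mL+mR=-45/104 → advance -1; mR−mL=-207/520 → turn -1·90°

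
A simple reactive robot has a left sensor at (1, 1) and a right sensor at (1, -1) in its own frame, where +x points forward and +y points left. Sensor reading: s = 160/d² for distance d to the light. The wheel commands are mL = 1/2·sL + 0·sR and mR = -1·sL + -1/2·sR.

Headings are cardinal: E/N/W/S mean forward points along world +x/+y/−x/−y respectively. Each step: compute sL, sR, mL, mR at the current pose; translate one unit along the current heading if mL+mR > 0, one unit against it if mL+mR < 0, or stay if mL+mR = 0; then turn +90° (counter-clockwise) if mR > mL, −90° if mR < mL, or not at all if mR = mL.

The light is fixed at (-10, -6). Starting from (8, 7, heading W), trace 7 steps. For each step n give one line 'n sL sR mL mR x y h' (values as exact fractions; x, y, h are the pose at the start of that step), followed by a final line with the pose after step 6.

0 160/433 32/97 80/433 -22448/42001 8 7 W
1 4/13 40/149 2/13 -856/1937 9 7 N
2 160/569 160/521 80/569 -128880/296449 9 6 E
3 80/241 16/41 40/241 -5208/9881 8 6 S
4 160/433 32/97 80/433 -22448/42001 8 7 W
5 4/13 40/149 2/13 -856/1937 9 7 N
6 160/569 160/521 80/569 -128880/296449 9 6 E
final 8 6 S

n=0: pose=(8,7,W); sL=160/433, sR=32/97; mL=80/433, mR=-22448/42001; mL+mR=-14688/42001 → advance -1; mR−mL=-30208/42001 → turn -1·90°
n=1: pose=(9,7,N); sL=4/13, sR=40/149; mL=2/13, mR=-856/1937; mL+mR=-558/1937 → advance -1; mR−mL=-1154/1937 → turn -1·90°
n=2: pose=(9,6,E); sL=160/569, sR=160/521; mL=80/569, mR=-128880/296449; mL+mR=-87200/296449 → advance -1; mR−mL=-170560/296449 → turn -1·90°
n=3: pose=(8,6,S); sL=80/241, sR=16/41; mL=40/241, mR=-5208/9881; mL+mR=-3568/9881 → advance -1; mR−mL=-6848/9881 → turn -1·90°
n=4: pose=(8,7,W); sL=160/433, sR=32/97; mL=80/433, mR=-22448/42001; mL+mR=-14688/42001 → advance -1; mR−mL=-30208/42001 → turn -1·90°
n=5: pose=(9,7,N); sL=4/13, sR=40/149; mL=2/13, mR=-856/1937; mL+mR=-558/1937 → advance -1; mR−mL=-1154/1937 → turn -1·90°
n=6: pose=(9,6,E); sL=160/569, sR=160/521; mL=80/569, mR=-128880/296449; mL+mR=-87200/296449 → advance -1; mR−mL=-170560/296449 → turn -1·90°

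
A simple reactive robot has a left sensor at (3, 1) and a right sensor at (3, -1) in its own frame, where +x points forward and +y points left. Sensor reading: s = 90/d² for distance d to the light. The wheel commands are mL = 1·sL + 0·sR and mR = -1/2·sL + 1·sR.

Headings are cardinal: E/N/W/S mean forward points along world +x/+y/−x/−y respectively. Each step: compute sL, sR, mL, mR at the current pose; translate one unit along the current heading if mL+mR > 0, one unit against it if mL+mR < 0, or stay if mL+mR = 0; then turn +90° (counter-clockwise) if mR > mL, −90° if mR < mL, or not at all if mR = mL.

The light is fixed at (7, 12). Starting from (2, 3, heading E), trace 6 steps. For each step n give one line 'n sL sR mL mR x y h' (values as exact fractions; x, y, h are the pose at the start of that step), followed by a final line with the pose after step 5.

n=0: pose=(2,3,E); sL=45/34, sR=45/52; mL=45/34, mR=45/221; mL+mR=675/442 → advance +1; mR−mL=-495/442 → turn -1·90°
n=1: pose=(3,3,S); sL=10/17, sR=90/169; mL=10/17, mR=685/2873; mL+mR=2375/2873 → advance +1; mR−mL=-1005/2873 → turn -1·90°
n=2: pose=(3,2,W); sL=9/17, sR=9/13; mL=9/17, mR=189/442; mL+mR=423/442 → advance +1; mR−mL=-45/442 → turn -1·90°
n=3: pose=(2,2,N); sL=18/17, sR=18/13; mL=18/17, mR=189/221; mL+mR=423/221 → advance +1; mR−mL=-45/221 → turn -1·90°
n=4: pose=(2,3,E); sL=45/34, sR=45/52; mL=45/34, mR=45/221; mL+mR=675/442 → advance +1; mR−mL=-495/442 → turn -1·90°
n=5: pose=(3,3,S); sL=10/17, sR=90/169; mL=10/17, mR=685/2873; mL+mR=2375/2873 → advance +1; mR−mL=-1005/2873 → turn -1·90°

0 45/34 45/52 45/34 45/221 2 3 E
1 10/17 90/169 10/17 685/2873 3 3 S
2 9/17 9/13 9/17 189/442 3 2 W
3 18/17 18/13 18/17 189/221 2 2 N
4 45/34 45/52 45/34 45/221 2 3 E
5 10/17 90/169 10/17 685/2873 3 3 S
final 3 2 W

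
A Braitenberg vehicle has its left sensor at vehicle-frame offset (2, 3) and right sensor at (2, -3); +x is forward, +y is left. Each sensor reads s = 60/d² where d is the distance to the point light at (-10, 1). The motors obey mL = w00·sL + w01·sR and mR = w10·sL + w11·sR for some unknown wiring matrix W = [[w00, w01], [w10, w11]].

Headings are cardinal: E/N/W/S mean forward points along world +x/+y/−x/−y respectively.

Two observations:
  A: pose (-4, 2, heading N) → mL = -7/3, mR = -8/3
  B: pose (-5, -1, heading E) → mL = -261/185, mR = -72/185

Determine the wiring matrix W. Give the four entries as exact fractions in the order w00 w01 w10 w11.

-1/2 -1 -1 1

obs A: pose=(-4,2,N) → sL=10/3, sR=2/3, mL=-7/3, mR=-8/3
obs B: pose=(-5,-1,E) → sL=6/5, sR=30/37, mL=-261/185, mR=-72/185
sensor matrix S = [[10/3, 2/3], [6/5, 30/37]]; det S = 352/185
solve [mL_A; mL_B] = S·[w00; w01] and [mR_A; mR_B] = S·[w10; w11]:
  w00 = -1/2, w01 = -1, w10 = -1, w11 = 1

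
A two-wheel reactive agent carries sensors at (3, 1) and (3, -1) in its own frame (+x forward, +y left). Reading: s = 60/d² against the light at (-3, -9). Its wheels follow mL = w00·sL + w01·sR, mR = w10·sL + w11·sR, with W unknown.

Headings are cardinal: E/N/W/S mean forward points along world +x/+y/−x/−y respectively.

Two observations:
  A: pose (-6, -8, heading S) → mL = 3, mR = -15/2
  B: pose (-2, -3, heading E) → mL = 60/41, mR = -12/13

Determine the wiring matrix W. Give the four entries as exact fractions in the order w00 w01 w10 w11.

obs A: pose=(-6,-8,S) → sL=15/2, sR=3, mL=3, mR=-15/2
obs B: pose=(-2,-3,E) → sL=12/13, sR=60/41, mL=60/41, mR=-12/13
sensor matrix S = [[15/2, 3], [12/13, 60/41]]; det S = 4374/533
solve [mL_A; mL_B] = S·[w00; w01] and [mR_A; mR_B] = S·[w10; w11]:
  w00 = 0, w01 = 1, w10 = -1, w11 = 0

0 1 -1 0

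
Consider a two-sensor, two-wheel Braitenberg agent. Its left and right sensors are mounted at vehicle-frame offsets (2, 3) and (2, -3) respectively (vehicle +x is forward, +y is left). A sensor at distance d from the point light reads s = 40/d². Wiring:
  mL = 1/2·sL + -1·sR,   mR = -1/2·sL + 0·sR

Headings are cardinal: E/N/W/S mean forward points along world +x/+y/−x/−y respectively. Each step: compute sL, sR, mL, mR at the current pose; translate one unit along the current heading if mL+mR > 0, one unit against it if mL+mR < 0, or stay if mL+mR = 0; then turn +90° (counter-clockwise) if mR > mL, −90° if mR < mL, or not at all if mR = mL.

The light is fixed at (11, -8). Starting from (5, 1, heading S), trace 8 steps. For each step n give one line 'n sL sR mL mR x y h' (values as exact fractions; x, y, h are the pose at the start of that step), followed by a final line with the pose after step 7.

0 20/29 4/13 14/377 -10/29 5 1 S
1 40/113 40/233 140/26329 -20/113 5 2 W
2 5/26 10/37 -335/1924 -5/52 6 2 N
3 8/17 40/193 92/3281 -4/17 6 1 W
4 4/17 20/61 -218/1037 -2/17 7 1 N
5 40/61 40/157 700/9577 -20/61 7 0 W
6 5/17 2/5 -43/170 -5/34 8 0 N
7 40/41 8/25 172/1025 -20/41 8 -1 W
final 9 -1 N

n=0: pose=(5,1,S); sL=20/29, sR=4/13; mL=14/377, mR=-10/29; mL+mR=-4/13 → advance -1; mR−mL=-144/377 → turn -1·90°
n=1: pose=(5,2,W); sL=40/113, sR=40/233; mL=140/26329, mR=-20/113; mL+mR=-40/233 → advance -1; mR−mL=-4800/26329 → turn -1·90°
n=2: pose=(6,2,N); sL=5/26, sR=10/37; mL=-335/1924, mR=-5/52; mL+mR=-10/37 → advance -1; mR−mL=75/962 → turn +1·90°
n=3: pose=(6,1,W); sL=8/17, sR=40/193; mL=92/3281, mR=-4/17; mL+mR=-40/193 → advance -1; mR−mL=-864/3281 → turn -1·90°
n=4: pose=(7,1,N); sL=4/17, sR=20/61; mL=-218/1037, mR=-2/17; mL+mR=-20/61 → advance -1; mR−mL=96/1037 → turn +1·90°
n=5: pose=(7,0,W); sL=40/61, sR=40/157; mL=700/9577, mR=-20/61; mL+mR=-40/157 → advance -1; mR−mL=-3840/9577 → turn -1·90°
n=6: pose=(8,0,N); sL=5/17, sR=2/5; mL=-43/170, mR=-5/34; mL+mR=-2/5 → advance -1; mR−mL=9/85 → turn +1·90°
n=7: pose=(8,-1,W); sL=40/41, sR=8/25; mL=172/1025, mR=-20/41; mL+mR=-8/25 → advance -1; mR−mL=-672/1025 → turn -1·90°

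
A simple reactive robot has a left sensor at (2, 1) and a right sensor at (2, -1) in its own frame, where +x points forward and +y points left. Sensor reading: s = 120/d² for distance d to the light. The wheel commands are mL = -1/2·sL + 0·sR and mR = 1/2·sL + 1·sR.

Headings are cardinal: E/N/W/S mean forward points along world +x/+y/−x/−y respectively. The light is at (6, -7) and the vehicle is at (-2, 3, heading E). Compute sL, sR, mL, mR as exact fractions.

left sensor world pos  = (0, 4); dL² = 157
right sensor world pos = (0, 2); dR² = 117
sL = 120/157 = 120/157
sR = 120/117 = 40/39
mL = -1/2·sL + 0·sR = -60/157
mR = 1/2·sL + 1·sR = 8620/6123

120/157 40/39 -60/157 8620/6123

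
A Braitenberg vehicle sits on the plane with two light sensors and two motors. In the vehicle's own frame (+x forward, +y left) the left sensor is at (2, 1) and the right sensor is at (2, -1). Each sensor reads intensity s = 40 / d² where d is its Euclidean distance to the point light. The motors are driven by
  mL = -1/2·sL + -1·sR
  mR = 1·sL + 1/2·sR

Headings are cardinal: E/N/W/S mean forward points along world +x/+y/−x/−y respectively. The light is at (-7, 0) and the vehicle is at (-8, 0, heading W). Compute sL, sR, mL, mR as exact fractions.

left sensor world pos  = (-10, -1); dL² = 10
right sensor world pos = (-10, 1); dR² = 10
sL = 40/10 = 4
sR = 40/10 = 4
mL = -1/2·sL + -1·sR = -6
mR = 1·sL + 1/2·sR = 6

4 4 -6 6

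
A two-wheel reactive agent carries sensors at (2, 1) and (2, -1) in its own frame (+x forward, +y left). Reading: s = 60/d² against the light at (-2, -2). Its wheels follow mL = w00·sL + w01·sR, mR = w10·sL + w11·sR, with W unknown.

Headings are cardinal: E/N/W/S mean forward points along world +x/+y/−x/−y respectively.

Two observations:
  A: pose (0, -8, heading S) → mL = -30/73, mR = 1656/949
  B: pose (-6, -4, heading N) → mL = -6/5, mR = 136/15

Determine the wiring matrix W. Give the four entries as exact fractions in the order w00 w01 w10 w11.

obs A: pose=(0,-8,S) → sL=60/73, sR=12/13, mL=-30/73, mR=1656/949
obs B: pose=(-6,-4,N) → sL=12/5, sR=20/3, mL=-6/5, mR=136/15
sensor matrix S = [[60/73, 12/13], [12/5, 20/3]]; det S = 15488/4745
solve [mL_A; mL_B] = S·[w00; w01] and [mR_A; mR_B] = S·[w10; w11]:
  w00 = -1/2, w01 = 0, w10 = 1, w11 = 1

-1/2 0 1 1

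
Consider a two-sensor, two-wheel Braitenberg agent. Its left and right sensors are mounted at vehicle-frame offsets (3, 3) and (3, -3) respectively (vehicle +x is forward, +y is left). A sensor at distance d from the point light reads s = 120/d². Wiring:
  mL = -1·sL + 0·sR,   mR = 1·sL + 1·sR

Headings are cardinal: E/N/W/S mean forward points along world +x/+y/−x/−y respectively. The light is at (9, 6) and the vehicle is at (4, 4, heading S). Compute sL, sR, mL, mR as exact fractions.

120/29 120/89 -120/29 14160/2581

left sensor world pos  = (7, 1); dL² = 29
right sensor world pos = (1, 1); dR² = 89
sL = 120/29 = 120/29
sR = 120/89 = 120/89
mL = -1·sL + 0·sR = -120/29
mR = 1·sL + 1·sR = 14160/2581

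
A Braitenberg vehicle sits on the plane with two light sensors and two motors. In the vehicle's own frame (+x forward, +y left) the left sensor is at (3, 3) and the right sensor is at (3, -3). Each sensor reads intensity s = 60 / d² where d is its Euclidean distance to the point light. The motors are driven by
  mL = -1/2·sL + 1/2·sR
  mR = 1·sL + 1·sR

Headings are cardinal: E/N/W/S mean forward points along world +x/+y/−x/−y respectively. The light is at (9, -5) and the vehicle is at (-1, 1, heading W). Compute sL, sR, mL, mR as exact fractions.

left sensor world pos  = (-4, -2); dL² = 178
right sensor world pos = (-4, 4); dR² = 250
sL = 60/178 = 30/89
sR = 60/250 = 6/25
mL = -1/2·sL + 1/2·sR = -108/2225
mR = 1·sL + 1·sR = 1284/2225

30/89 6/25 -108/2225 1284/2225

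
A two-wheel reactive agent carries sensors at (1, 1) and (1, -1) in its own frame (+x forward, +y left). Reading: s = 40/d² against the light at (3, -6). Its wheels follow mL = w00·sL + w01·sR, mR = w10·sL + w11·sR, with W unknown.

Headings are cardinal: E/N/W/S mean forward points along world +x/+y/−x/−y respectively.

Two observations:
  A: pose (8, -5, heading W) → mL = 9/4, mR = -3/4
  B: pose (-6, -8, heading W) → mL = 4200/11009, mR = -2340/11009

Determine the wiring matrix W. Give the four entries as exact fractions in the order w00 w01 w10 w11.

1/2 1/2 1/2 -1

obs A: pose=(8,-5,W) → sL=5/2, sR=2, mL=9/4, mR=-3/4
obs B: pose=(-6,-8,W) → sL=40/109, sR=40/101, mL=4200/11009, mR=-2340/11009
sensor matrix S = [[5/2, 2], [40/109, 40/101]]; det S = 2820/11009
solve [mL_A; mL_B] = S·[w00; w01] and [mR_A; mR_B] = S·[w10; w11]:
  w00 = 1/2, w01 = 1/2, w10 = 1/2, w11 = -1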